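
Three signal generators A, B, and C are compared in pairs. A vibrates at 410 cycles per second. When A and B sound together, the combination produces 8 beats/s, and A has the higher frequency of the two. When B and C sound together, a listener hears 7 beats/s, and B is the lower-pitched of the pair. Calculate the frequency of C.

409 Hz

B is below A, so f_B = 410 − 8 = 402 Hz.
C is above B, so f_C = 402 + 7 = 409 Hz.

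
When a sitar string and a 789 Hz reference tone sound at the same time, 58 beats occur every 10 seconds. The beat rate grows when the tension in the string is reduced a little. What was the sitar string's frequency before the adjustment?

Beat frequency = 58/10 = 5.8 Hz.
|f − 789| = 5.8, so the sitar string was at either 783.2 Hz or 794.8 Hz.
Lower tension means lower frequency; the adjustment lowers the sitar string's frequency.
The beat rate rose, so the adjustment moved the sitar string further from 789 Hz — it was already below the reference.

783.2 Hz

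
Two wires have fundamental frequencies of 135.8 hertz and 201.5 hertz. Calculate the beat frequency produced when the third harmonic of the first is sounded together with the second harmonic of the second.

4.4 Hz

Third harmonic of the first: 3·135.8 = 407.4 Hz.
Second harmonic of the second: 2·201.5 = 403.0 Hz.
f_beat = |407.4 − 403.0| = 4.4 Hz.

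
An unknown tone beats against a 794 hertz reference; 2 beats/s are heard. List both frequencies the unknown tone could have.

|f − 794| = 2, so f = 794 ± 2.

792 Hz or 796 Hz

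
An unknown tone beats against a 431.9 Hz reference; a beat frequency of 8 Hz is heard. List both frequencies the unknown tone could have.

423.9 Hz or 439.9 Hz

|f − 431.9| = 8, so f = 431.9 ± 8.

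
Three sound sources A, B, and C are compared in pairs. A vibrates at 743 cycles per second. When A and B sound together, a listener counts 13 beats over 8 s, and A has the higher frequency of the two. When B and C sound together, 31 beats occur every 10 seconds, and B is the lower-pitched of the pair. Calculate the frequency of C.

744.475 Hz

A–B: Beat frequency = 13/8 = 1.625 Hz.
B is below A, so f_B = 743 − 1.625 = 741.375 Hz.
B–C: Beat frequency = 31/10 = 3.1 Hz.
C is above B, so f_C = 741.375 + 3.1 = 744.475 Hz.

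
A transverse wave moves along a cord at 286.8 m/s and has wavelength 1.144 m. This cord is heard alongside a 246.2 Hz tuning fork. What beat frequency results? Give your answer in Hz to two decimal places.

Source frequency f = v/λ = 286.8/1.144 = 250.6993 Hz.
f_beat = |250.6993 − 246.2| = 4.50 Hz.

4.50 Hz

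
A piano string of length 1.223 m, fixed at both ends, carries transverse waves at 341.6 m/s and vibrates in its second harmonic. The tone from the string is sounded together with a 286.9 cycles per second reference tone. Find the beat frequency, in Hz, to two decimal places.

For a string fixed at both ends, f_n = n·v/(2L) = 2·341.6/(2·1.223) = 279.3132 Hz.
f_beat = |279.3132 − 286.9| = 7.59 Hz.

7.59 Hz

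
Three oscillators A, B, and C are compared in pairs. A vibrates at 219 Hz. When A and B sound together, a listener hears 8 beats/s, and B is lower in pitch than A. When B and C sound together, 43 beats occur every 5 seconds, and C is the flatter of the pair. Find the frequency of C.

202.4 Hz

B is below A, so f_B = 219 − 8 = 211 Hz.
B–C: Beat frequency = 43/5 = 8.6 Hz.
C is below B, so f_C = 211 − 8.6 = 202.4 Hz.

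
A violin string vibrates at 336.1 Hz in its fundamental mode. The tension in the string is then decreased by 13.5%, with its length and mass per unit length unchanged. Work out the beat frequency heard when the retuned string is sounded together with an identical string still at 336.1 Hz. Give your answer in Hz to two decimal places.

For a string, f ∝ √T, so the new frequency is 336.1·√0.865 = 312.5911 Hz.
f_beat = |312.5911 − 336.1| = 23.51 Hz.

23.51 Hz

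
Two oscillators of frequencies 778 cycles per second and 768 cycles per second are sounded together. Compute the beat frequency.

Beats arise from superposition of two nearby frequencies; the beat rate is |f₁ − f₂|.
|778 − 768| = 10 Hz.

10 Hz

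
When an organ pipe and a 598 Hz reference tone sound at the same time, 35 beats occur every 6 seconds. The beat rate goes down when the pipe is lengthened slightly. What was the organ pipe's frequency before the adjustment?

Beat frequency = 35/6 = 5.8333 Hz.
|f − 598| = 5.8333, so the organ pipe was at either 592.1667 Hz or 603.8333 Hz.
A longer pipe has a lower fundamental; the adjustment lowers the organ pipe's frequency.
The beat rate fell, so the adjustment moved the organ pipe toward 598 Hz — it must have started above the reference.

603.8333 Hz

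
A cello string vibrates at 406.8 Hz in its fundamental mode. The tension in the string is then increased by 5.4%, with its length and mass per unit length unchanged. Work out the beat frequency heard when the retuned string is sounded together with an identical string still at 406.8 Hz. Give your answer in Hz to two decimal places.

10.84 Hz

For a string, f ∝ √T, so the new frequency is 406.8·√1.054 = 417.6392 Hz.
f_beat = |417.6392 − 406.8| = 10.84 Hz.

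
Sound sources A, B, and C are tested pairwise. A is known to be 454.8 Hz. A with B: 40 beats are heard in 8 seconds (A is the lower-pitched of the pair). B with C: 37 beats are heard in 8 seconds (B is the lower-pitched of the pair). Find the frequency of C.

464.425 Hz

A–B: Beat frequency = 40/8 = 5 Hz.
B is above A, so f_B = 454.8 + 5 = 459.8 Hz.
B–C: Beat frequency = 37/8 = 4.625 Hz.
C is above B, so f_C = 459.8 + 4.625 = 464.425 Hz.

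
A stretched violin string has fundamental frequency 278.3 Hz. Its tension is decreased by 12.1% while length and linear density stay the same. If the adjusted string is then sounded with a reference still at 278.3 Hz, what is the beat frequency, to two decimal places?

For a string, f ∝ √T, so the new frequency is 278.3·√0.879 = 260.9202 Hz.
f_beat = |260.9202 − 278.3| = 17.38 Hz.

17.38 Hz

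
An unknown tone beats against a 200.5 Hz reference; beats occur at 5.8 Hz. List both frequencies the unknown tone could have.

194.7 Hz or 206.3 Hz

|f − 200.5| = 5.8, so f = 200.5 ± 5.8.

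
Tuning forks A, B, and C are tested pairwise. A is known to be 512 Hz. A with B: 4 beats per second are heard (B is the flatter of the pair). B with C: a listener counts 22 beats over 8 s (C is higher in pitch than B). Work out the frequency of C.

510.75 Hz

B is below A, so f_B = 512 − 4 = 508 Hz.
B–C: Beat frequency = 22/8 = 2.75 Hz.
C is above B, so f_C = 508 + 2.75 = 510.75 Hz.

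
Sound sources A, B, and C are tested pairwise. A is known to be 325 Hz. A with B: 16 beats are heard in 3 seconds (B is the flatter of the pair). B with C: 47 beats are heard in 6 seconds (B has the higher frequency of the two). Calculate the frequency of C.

311.8333 Hz

A–B: Beat frequency = 16/3 = 5.3333 Hz.
B is below A, so f_B = 325 − 5.3333 = 319.6667 Hz.
B–C: Beat frequency = 47/6 = 7.8333 Hz.
C is below B, so f_C = 319.6667 − 7.8333 = 311.8333 Hz.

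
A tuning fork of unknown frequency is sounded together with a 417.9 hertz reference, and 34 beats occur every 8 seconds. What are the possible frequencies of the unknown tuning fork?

413.65 Hz or 422.15 Hz

Beat frequency = 34/8 = 4.25 Hz.
|f − 417.9| = 4.25, so f = 417.9 ± 4.25.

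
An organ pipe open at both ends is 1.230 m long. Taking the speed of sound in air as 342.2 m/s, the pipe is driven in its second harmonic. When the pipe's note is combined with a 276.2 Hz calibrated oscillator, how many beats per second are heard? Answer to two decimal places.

Open pipe: f_n = n·v/(2L) = 2·342.2/(2·1.230) = 278.2114 Hz.
f_beat = |278.2114 − 276.2| = 2.01 Hz.

2.01 Hz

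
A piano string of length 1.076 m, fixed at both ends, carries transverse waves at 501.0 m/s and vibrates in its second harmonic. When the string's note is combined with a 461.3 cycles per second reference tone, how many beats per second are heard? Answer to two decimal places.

4.31 Hz

For a string fixed at both ends, f_n = n·v/(2L) = 2·501.0/(2·1.076) = 465.6134 Hz.
f_beat = |465.6134 − 461.3| = 4.31 Hz.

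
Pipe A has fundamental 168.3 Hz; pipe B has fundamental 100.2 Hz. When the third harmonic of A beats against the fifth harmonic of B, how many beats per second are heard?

Third harmonic of the first: 3·168.3 = 504.9 Hz.
Fifth harmonic of the second: 5·100.2 = 501.0 Hz.
f_beat = |504.9 − 501.0| = 3.9 Hz.

3.9 Hz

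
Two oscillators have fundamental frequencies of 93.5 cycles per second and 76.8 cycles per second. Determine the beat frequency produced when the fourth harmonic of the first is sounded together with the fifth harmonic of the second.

Fourth harmonic of the first: 4·93.5 = 374.0 Hz.
Fifth harmonic of the second: 5·76.8 = 384.0 Hz.
f_beat = |374.0 − 384.0| = 10.0 Hz.

10.0 Hz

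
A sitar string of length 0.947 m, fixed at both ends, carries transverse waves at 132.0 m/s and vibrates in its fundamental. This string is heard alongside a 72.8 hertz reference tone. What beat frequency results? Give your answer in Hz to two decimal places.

For a string fixed at both ends, f_n = n·v/(2L) = 1·132.0/(2·0.947) = 69.6938 Hz.
f_beat = |69.6938 − 72.8| = 3.11 Hz.

3.11 Hz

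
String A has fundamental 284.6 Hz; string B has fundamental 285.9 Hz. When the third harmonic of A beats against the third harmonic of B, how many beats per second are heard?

Third harmonic of the first: 3·284.6 = 853.8 Hz.
Third harmonic of the second: 3·285.9 = 857.7 Hz.
f_beat = |853.8 − 857.7| = 3.9 Hz.

3.9 Hz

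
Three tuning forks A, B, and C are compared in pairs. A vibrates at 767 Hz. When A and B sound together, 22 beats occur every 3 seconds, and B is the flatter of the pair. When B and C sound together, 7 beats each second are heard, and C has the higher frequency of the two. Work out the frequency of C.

A–B: Beat frequency = 22/3 = 7.3333 Hz.
B is below A, so f_B = 767 − 7.3333 = 759.6667 Hz.
C is above B, so f_C = 759.6667 + 7 = 766.6667 Hz.

766.6667 Hz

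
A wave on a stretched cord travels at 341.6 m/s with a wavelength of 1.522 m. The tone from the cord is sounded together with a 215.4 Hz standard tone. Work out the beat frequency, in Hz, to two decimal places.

9.04 Hz

Source frequency f = v/λ = 341.6/1.522 = 224.4415 Hz.
f_beat = |224.4415 − 215.4| = 9.04 Hz.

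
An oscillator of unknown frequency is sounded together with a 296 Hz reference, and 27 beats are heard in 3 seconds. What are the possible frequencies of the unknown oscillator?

Beat frequency = 27/3 = 9 Hz.
|f − 296| = 9, so f = 296 ± 9.

287 Hz or 305 Hz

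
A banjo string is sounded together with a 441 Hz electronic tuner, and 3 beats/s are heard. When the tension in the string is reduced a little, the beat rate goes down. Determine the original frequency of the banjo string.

444 Hz

|f − 441| = 3, so the banjo string was at either 438 Hz or 444 Hz.
Lower tension means lower frequency; the adjustment lowers the banjo string's frequency.
The beat rate fell, so the adjustment moved the banjo string toward 441 Hz — it must have started above the reference.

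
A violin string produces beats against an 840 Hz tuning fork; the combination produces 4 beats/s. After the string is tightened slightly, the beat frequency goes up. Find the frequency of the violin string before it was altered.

844 Hz

|f − 840| = 4, so the violin string was at either 836 Hz or 844 Hz.
Increasing tension raises a string's frequency; the adjustment raises the violin string's frequency.
The beat rate rose, so the adjustment moved the violin string further from 840 Hz — it was already above the reference.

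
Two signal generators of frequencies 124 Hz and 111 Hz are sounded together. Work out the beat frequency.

The beat frequency equals the magnitude of the frequency difference.
|124 − 111| = 13 Hz.

13 Hz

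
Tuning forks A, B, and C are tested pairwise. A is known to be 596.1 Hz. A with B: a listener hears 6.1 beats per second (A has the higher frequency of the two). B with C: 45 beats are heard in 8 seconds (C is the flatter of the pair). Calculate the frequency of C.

B is below A, so f_B = 596.1 − 6.1 = 590 Hz.
B–C: Beat frequency = 45/8 = 5.625 Hz.
C is below B, so f_C = 590 − 5.625 = 584.375 Hz.

584.375 Hz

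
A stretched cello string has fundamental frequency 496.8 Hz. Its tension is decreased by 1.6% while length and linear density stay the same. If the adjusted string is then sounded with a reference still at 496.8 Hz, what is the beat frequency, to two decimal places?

3.99 Hz

For a string, f ∝ √T, so the new frequency is 496.8·√0.984 = 492.8096 Hz.
f_beat = |492.8096 − 496.8| = 3.99 Hz.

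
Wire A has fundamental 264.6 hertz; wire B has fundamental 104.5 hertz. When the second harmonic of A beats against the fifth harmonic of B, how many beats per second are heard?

6.7 Hz

Second harmonic of the first: 2·264.6 = 529.2 Hz.
Fifth harmonic of the second: 5·104.5 = 522.5 Hz.
f_beat = |529.2 − 522.5| = 6.7 Hz.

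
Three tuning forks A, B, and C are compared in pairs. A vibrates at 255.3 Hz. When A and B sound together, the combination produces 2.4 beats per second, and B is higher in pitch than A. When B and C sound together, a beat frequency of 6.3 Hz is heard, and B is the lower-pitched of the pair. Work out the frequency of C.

264 Hz

B is above A, so f_B = 255.3 + 2.4 = 257.7 Hz.
C is above B, so f_C = 257.7 + 6.3 = 264 Hz.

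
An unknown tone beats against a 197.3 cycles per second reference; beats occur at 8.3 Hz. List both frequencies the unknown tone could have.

|f − 197.3| = 8.3, so f = 197.3 ± 8.3.

189 Hz or 205.6 Hz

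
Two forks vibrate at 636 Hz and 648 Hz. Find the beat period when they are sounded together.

0.083 s

f_beat = |636 − 648| = 12 Hz.
Beat period T = 1 / f_beat = 1 / 12 s.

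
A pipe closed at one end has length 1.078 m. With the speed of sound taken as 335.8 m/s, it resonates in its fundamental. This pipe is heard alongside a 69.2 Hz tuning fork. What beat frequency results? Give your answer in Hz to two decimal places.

8.68 Hz

Closed pipe (odd harmonics): f_n = n·v/(4L) = 1·335.8/(4·1.078) = 77.8757 Hz.
f_beat = |77.8757 − 69.2| = 8.68 Hz.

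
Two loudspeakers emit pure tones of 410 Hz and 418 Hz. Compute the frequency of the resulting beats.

8 Hz

Beats arise from superposition of two nearby frequencies; the beat rate is |f₁ − f₂|.
|410 − 418| = 8 Hz.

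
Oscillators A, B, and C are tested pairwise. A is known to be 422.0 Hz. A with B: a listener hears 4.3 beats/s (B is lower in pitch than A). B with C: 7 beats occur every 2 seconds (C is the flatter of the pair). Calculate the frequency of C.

414.2 Hz

B is below A, so f_B = 422.0 − 4.3 = 417.7 Hz.
B–C: Beat frequency = 7/2 = 3.5 Hz.
C is below B, so f_C = 417.7 − 3.5 = 414.2 Hz.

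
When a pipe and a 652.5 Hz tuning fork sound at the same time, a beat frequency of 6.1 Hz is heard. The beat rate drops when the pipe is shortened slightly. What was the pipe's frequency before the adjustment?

646.4 Hz

|f − 652.5| = 6.1, so the pipe was at either 646.4 Hz or 658.6 Hz.
A shorter pipe has a higher fundamental; the adjustment raises the pipe's frequency.
The beat rate fell, so the adjustment moved the pipe toward 652.5 Hz — it must have started below the reference.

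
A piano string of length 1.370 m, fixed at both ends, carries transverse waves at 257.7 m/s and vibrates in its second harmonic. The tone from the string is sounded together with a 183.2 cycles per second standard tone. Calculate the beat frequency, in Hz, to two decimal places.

For a string fixed at both ends, f_n = n·v/(2L) = 2·257.7/(2·1.370) = 188.1022 Hz.
f_beat = |188.1022 − 183.2| = 4.90 Hz.

4.90 Hz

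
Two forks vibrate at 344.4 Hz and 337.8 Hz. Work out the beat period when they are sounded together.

f_beat = |344.4 − 337.8| = 6.6 Hz.
Beat period T = 1 / f_beat = 1 / 6.6 s.

0.152 s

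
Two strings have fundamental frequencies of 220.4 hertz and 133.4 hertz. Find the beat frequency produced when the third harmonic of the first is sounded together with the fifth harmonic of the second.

5.8 Hz

Third harmonic of the first: 3·220.4 = 661.2 Hz.
Fifth harmonic of the second: 5·133.4 = 667.0 Hz.
f_beat = |661.2 − 667.0| = 5.8 Hz.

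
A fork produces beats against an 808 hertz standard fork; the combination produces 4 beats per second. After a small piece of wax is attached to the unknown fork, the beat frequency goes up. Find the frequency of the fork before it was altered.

804 Hz

|f − 808| = 4, so the fork was at either 804 Hz or 812 Hz.
Loading a fork with wax lowers its frequency; the adjustment lowers the fork's frequency.
The beat rate rose, so the adjustment moved the fork further from 808 Hz — it was already below the reference.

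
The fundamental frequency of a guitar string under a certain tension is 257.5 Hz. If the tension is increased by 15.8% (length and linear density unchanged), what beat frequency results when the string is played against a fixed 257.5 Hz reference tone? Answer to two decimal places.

19.60 Hz

For a string, f ∝ √T, so the new frequency is 257.5·√1.158 = 277.0968 Hz.
f_beat = |277.0968 − 257.5| = 19.60 Hz.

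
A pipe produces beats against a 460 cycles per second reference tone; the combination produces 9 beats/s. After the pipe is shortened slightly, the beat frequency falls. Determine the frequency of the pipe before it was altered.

451 Hz

|f − 460| = 9, so the pipe was at either 451 Hz or 469 Hz.
A shorter pipe has a higher fundamental; the adjustment raises the pipe's frequency.
The beat rate fell, so the adjustment moved the pipe toward 460 Hz — it must have started below the reference.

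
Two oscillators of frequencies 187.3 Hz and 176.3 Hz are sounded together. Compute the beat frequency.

11 Hz

The beat frequency equals the magnitude of the frequency difference.
|187.3 − 176.3| = 11 Hz.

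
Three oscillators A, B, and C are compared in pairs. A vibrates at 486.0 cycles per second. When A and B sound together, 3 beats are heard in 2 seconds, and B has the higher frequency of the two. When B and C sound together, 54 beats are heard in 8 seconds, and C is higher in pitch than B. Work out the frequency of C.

A–B: Beat frequency = 3/2 = 1.5 Hz.
B is above A, so f_B = 486.0 + 1.5 = 487.5 Hz.
B–C: Beat frequency = 54/8 = 6.75 Hz.
C is above B, so f_C = 487.5 + 6.75 = 494.25 Hz.

494.25 Hz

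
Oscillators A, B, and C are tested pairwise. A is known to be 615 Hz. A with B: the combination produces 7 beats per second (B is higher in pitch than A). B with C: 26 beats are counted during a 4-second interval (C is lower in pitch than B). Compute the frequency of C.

615.5 Hz

B is above A, so f_B = 615 + 7 = 622 Hz.
B–C: Beat frequency = 26/4 = 6.5 Hz.
C is below B, so f_C = 622 − 6.5 = 615.5 Hz.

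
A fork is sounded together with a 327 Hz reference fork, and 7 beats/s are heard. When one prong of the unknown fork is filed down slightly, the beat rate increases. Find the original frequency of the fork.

334 Hz

|f − 327| = 7, so the fork was at either 320 Hz or 334 Hz.
Filing a prong removes mass and raises the fork's frequency; the adjustment raises the fork's frequency.
The beat rate rose, so the adjustment moved the fork further from 327 Hz — it was already above the reference.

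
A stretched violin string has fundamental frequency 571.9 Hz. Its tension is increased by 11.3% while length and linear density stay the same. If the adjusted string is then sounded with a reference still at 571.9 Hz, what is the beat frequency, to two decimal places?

31.45 Hz

For a string, f ∝ √T, so the new frequency is 571.9·√1.113 = 603.3477 Hz.
f_beat = |603.3477 − 571.9| = 31.45 Hz.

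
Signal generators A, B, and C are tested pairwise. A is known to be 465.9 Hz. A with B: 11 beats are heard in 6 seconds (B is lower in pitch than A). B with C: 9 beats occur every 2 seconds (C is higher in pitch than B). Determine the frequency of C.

A–B: Beat frequency = 11/6 = 1.8333 Hz.
B is below A, so f_B = 465.9 − 1.8333 = 464.0667 Hz.
B–C: Beat frequency = 9/2 = 4.5 Hz.
C is above B, so f_C = 464.0667 + 4.5 = 468.5667 Hz.

468.5667 Hz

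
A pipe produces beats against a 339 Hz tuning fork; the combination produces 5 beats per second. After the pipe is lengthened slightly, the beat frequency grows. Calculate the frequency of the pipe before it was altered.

334 Hz

|f − 339| = 5, so the pipe was at either 334 Hz or 344 Hz.
A longer pipe has a lower fundamental; the adjustment lowers the pipe's frequency.
The beat rate rose, so the adjustment moved the pipe further from 339 Hz — it was already below the reference.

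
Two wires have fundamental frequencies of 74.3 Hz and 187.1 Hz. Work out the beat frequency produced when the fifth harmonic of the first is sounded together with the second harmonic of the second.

Fifth harmonic of the first: 5·74.3 = 371.5 Hz.
Second harmonic of the second: 2·187.1 = 374.2 Hz.
f_beat = |371.5 − 374.2| = 2.7 Hz.

2.7 Hz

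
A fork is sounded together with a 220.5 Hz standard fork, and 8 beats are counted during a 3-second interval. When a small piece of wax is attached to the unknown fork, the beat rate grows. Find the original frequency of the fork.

217.8333 Hz

Beat frequency = 8/3 = 2.6667 Hz.
|f − 220.5| = 2.6667, so the fork was at either 217.8333 Hz or 223.1667 Hz.
Loading a fork with wax lowers its frequency; the adjustment lowers the fork's frequency.
The beat rate rose, so the adjustment moved the fork further from 220.5 Hz — it was already below the reference.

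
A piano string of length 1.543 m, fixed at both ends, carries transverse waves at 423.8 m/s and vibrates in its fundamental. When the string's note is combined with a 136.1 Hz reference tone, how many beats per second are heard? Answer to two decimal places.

For a string fixed at both ends, f_n = n·v/(2L) = 1·423.8/(2·1.543) = 137.3299 Hz.
f_beat = |137.3299 − 136.1| = 1.23 Hz.

1.23 Hz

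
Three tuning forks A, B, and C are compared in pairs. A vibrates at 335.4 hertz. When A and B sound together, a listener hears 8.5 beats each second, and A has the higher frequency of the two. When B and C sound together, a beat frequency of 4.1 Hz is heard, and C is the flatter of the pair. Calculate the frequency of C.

B is below A, so f_B = 335.4 − 8.5 = 326.9 Hz.
C is below B, so f_C = 326.9 − 4.1 = 322.8 Hz.

322.8 Hz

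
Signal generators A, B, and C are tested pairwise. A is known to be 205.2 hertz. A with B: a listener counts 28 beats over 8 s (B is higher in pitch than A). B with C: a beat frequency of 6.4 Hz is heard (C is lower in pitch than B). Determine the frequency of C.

202.3 Hz

A–B: Beat frequency = 28/8 = 3.5 Hz.
B is above A, so f_B = 205.2 + 3.5 = 208.7 Hz.
C is below B, so f_C = 208.7 − 6.4 = 202.3 Hz.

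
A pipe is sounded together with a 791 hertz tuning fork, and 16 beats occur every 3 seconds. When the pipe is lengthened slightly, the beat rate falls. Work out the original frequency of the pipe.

Beat frequency = 16/3 = 5.3333 Hz.
|f − 791| = 5.3333, so the pipe was at either 785.6667 Hz or 796.3333 Hz.
A longer pipe has a lower fundamental; the adjustment lowers the pipe's frequency.
The beat rate fell, so the adjustment moved the pipe toward 791 Hz — it must have started above the reference.

796.3333 Hz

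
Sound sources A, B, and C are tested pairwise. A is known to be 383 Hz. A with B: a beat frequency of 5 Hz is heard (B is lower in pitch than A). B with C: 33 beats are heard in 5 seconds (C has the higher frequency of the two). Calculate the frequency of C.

B is below A, so f_B = 383 − 5 = 378 Hz.
B–C: Beat frequency = 33/5 = 6.6 Hz.
C is above B, so f_C = 378 + 6.6 = 384.6 Hz.

384.6 Hz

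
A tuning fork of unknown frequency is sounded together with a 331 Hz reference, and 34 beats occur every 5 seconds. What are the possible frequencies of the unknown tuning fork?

Beat frequency = 34/5 = 6.8 Hz.
|f − 331| = 6.8, so f = 331 ± 6.8.

324.2 Hz or 337.8 Hz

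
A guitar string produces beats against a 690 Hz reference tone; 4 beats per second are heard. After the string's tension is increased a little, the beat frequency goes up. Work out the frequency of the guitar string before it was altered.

694 Hz

|f − 690| = 4, so the guitar string was at either 686 Hz or 694 Hz.
Higher tension means higher frequency; the adjustment raises the guitar string's frequency.
The beat rate rose, so the adjustment moved the guitar string further from 690 Hz — it was already above the reference.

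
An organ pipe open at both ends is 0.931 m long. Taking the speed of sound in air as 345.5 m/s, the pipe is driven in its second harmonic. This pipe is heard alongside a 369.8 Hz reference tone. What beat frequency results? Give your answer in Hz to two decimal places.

1.31 Hz

Open pipe: f_n = n·v/(2L) = 2·345.5/(2·0.931) = 371.1063 Hz.
f_beat = |371.1063 − 369.8| = 1.31 Hz.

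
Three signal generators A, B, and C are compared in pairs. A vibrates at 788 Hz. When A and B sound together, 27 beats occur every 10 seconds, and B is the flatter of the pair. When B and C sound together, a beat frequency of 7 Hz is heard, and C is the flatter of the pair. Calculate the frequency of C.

A–B: Beat frequency = 27/10 = 2.7 Hz.
B is below A, so f_B = 788 − 2.7 = 785.3 Hz.
C is below B, so f_C = 785.3 − 7 = 778.3 Hz.

778.3 Hz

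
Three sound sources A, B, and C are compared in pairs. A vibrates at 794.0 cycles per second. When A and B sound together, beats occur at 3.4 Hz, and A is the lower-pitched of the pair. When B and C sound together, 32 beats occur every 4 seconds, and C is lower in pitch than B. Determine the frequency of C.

789.4 Hz

B is above A, so f_B = 794.0 + 3.4 = 797.4 Hz.
B–C: Beat frequency = 32/4 = 8 Hz.
C is below B, so f_C = 797.4 − 8 = 789.4 Hz.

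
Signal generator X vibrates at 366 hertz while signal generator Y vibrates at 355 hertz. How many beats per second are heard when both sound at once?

11 Hz

Beats arise from superposition of two nearby frequencies; the beat rate is |f₁ − f₂|.
|366 − 355| = 11 Hz.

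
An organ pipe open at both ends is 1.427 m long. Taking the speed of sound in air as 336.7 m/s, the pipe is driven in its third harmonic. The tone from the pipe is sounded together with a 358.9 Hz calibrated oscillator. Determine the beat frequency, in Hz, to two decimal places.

4.98 Hz

Open pipe: f_n = n·v/(2L) = 3·336.7/(2·1.427) = 353.9243 Hz.
f_beat = |353.9243 − 358.9| = 4.98 Hz.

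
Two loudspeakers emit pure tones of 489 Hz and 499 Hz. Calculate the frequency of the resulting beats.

10 Hz

f_beat = |f₁ − f₂|.
|489 − 499| = 10 Hz.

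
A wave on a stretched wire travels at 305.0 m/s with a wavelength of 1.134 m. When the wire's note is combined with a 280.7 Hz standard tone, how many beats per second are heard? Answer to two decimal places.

11.74 Hz

Source frequency f = v/λ = 305.0/1.134 = 268.9594 Hz.
f_beat = |268.9594 − 280.7| = 11.74 Hz.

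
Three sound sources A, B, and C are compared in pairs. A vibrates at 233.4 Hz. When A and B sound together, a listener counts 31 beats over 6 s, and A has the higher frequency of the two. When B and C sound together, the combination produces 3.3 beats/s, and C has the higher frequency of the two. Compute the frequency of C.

A–B: Beat frequency = 31/6 = 5.1667 Hz.
B is below A, so f_B = 233.4 − 5.1667 = 228.2333 Hz.
C is above B, so f_C = 228.2333 + 3.3 = 231.5333 Hz.

231.5333 Hz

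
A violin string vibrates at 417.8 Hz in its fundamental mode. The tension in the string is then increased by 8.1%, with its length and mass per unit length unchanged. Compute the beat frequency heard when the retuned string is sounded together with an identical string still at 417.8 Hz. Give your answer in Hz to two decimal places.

16.59 Hz

For a string, f ∝ √T, so the new frequency is 417.8·√1.081 = 434.3915 Hz.
f_beat = |434.3915 − 417.8| = 16.59 Hz.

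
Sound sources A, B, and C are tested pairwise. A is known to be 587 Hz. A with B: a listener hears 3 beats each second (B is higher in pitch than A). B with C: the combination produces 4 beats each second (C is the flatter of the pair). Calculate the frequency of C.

586 Hz

B is above A, so f_B = 587 + 3 = 590 Hz.
C is below B, so f_C = 590 − 4 = 586 Hz.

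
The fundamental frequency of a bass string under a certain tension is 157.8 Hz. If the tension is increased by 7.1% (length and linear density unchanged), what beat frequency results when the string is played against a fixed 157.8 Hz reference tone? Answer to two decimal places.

For a string, f ∝ √T, so the new frequency is 157.8·√1.071 = 163.3058 Hz.
f_beat = |163.3058 − 157.8| = 5.51 Hz.

5.51 Hz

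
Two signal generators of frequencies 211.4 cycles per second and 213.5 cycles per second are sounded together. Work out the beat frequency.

The beat frequency equals the magnitude of the frequency difference.
|211.4 − 213.5| = 2.1 Hz.

2.1 Hz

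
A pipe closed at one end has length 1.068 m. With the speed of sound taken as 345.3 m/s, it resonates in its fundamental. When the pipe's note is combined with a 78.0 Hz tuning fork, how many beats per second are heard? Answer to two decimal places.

2.83 Hz

Closed pipe (odd harmonics): f_n = n·v/(4L) = 1·345.3/(4·1.068) = 80.8287 Hz.
f_beat = |80.8287 − 78.0| = 2.83 Hz.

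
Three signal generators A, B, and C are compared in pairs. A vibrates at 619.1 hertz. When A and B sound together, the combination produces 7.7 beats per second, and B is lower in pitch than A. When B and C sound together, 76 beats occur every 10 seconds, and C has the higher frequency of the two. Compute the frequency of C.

B is below A, so f_B = 619.1 − 7.7 = 611.4 Hz.
B–C: Beat frequency = 76/10 = 7.6 Hz.
C is above B, so f_C = 611.4 + 7.6 = 619 Hz.

619 Hz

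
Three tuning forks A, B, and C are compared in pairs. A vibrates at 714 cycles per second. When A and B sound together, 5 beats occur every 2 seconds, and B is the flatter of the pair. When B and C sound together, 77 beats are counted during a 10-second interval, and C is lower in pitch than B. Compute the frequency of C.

A–B: Beat frequency = 5/2 = 2.5 Hz.
B is below A, so f_B = 714 − 2.5 = 711.5 Hz.
B–C: Beat frequency = 77/10 = 7.7 Hz.
C is below B, so f_C = 711.5 − 7.7 = 703.8 Hz.

703.8 Hz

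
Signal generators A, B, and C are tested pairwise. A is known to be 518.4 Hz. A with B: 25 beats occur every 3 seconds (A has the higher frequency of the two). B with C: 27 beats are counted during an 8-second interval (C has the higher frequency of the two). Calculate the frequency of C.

A–B: Beat frequency = 25/3 = 8.3333 Hz.
B is below A, so f_B = 518.4 − 8.3333 = 510.0667 Hz.
B–C: Beat frequency = 27/8 = 3.375 Hz.
C is above B, so f_C = 510.0667 + 3.375 = 513.4417 Hz.

513.4417 Hz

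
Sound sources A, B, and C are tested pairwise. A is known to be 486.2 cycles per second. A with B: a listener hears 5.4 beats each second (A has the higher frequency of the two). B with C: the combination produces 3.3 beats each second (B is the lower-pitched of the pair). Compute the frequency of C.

484.1 Hz

B is below A, so f_B = 486.2 − 5.4 = 480.8 Hz.
C is above B, so f_C = 480.8 + 3.3 = 484.1 Hz.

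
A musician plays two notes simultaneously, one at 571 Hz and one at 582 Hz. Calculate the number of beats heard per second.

11 Hz

The beat frequency equals the magnitude of the frequency difference.
|571 − 582| = 11 Hz.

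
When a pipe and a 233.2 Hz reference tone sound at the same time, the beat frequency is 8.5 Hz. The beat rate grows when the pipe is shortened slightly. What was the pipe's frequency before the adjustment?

241.7 Hz

|f − 233.2| = 8.5, so the pipe was at either 224.7 Hz or 241.7 Hz.
A shorter pipe has a higher fundamental; the adjustment raises the pipe's frequency.
The beat rate rose, so the adjustment moved the pipe further from 233.2 Hz — it was already above the reference.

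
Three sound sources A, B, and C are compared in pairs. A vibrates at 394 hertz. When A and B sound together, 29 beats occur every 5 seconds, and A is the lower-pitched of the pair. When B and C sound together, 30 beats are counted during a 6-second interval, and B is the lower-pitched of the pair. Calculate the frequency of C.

A–B: Beat frequency = 29/5 = 5.8 Hz.
B is above A, so f_B = 394 + 5.8 = 399.8 Hz.
B–C: Beat frequency = 30/6 = 5 Hz.
C is above B, so f_C = 399.8 + 5 = 404.8 Hz.

404.8 Hz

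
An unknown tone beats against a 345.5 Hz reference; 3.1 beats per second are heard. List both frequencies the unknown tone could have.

342.4 Hz or 348.6 Hz

|f − 345.5| = 3.1, so f = 345.5 ± 3.1.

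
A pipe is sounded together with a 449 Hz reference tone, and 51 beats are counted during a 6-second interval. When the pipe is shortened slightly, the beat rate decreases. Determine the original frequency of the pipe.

440.5 Hz

Beat frequency = 51/6 = 8.5 Hz.
|f − 449| = 8.5, so the pipe was at either 440.5 Hz or 457.5 Hz.
A shorter pipe has a higher fundamental; the adjustment raises the pipe's frequency.
The beat rate fell, so the adjustment moved the pipe toward 449 Hz — it must have started below the reference.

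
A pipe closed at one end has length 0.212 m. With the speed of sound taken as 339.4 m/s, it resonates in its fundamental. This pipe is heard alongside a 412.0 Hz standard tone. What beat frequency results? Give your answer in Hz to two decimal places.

Closed pipe (odd harmonics): f_n = n·v/(4L) = 1·339.4/(4·0.212) = 400.2358 Hz.
f_beat = |400.2358 − 412.0| = 11.76 Hz.

11.76 Hz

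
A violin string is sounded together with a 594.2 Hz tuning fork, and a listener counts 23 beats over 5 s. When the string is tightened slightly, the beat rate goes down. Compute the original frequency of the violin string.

589.6 Hz

Beat frequency = 23/5 = 4.6 Hz.
|f − 594.2| = 4.6, so the violin string was at either 589.6 Hz or 598.8 Hz.
Increasing tension raises a string's frequency; the adjustment raises the violin string's frequency.
The beat rate fell, so the adjustment moved the violin string toward 594.2 Hz — it must have started below the reference.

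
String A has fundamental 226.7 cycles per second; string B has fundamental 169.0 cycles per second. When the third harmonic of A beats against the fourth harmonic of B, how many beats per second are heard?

4.1 Hz

Third harmonic of the first: 3·226.7 = 680.1 Hz.
Fourth harmonic of the second: 4·169.0 = 676.0 Hz.
f_beat = |680.1 − 676.0| = 4.1 Hz.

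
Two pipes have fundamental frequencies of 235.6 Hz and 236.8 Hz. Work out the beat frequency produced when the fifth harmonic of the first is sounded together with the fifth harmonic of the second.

6.0 Hz

Fifth harmonic of the first: 5·235.6 = 1178.0 Hz.
Fifth harmonic of the second: 5·236.8 = 1184.0 Hz.
f_beat = |1178.0 − 1184.0| = 6.0 Hz.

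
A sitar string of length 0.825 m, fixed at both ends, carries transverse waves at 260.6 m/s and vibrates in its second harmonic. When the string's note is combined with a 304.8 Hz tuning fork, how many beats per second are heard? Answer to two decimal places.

For a string fixed at both ends, f_n = n·v/(2L) = 2·260.6/(2·0.825) = 315.8788 Hz.
f_beat = |315.8788 − 304.8| = 11.08 Hz.

11.08 Hz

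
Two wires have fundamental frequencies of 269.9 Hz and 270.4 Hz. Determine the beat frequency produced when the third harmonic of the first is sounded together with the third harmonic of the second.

1.5 Hz

Third harmonic of the first: 3·269.9 = 809.7 Hz.
Third harmonic of the second: 3·270.4 = 811.2 Hz.
f_beat = |809.7 − 811.2| = 1.5 Hz.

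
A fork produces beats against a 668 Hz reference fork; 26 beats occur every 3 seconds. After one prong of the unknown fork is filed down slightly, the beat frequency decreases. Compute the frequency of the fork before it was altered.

Beat frequency = 26/3 = 8.6667 Hz.
|f − 668| = 8.6667, so the fork was at either 659.3333 Hz or 676.6667 Hz.
Filing a prong removes mass and raises the fork's frequency; the adjustment raises the fork's frequency.
The beat rate fell, so the adjustment moved the fork toward 668 Hz — it must have started below the reference.

659.3333 Hz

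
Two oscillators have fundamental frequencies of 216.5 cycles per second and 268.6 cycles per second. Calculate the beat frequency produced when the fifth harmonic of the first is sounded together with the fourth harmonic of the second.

Fifth harmonic of the first: 5·216.5 = 1082.5 Hz.
Fourth harmonic of the second: 4·268.6 = 1074.4 Hz.
f_beat = |1082.5 − 1074.4| = 8.1 Hz.

8.1 Hz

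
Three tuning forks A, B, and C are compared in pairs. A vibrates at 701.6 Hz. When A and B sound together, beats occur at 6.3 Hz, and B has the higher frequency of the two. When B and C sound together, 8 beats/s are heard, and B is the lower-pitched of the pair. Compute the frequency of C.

715.9 Hz

B is above A, so f_B = 701.6 + 6.3 = 707.9 Hz.
C is above B, so f_C = 707.9 + 8 = 715.9 Hz.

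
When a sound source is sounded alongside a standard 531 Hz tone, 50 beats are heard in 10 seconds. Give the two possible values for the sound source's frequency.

526 Hz or 536 Hz

Beat frequency = 50/10 = 5 Hz.
|f − 531| = 5, so f = 531 ± 5.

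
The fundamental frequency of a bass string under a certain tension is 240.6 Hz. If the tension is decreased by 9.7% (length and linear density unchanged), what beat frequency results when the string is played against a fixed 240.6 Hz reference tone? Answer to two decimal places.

11.97 Hz

For a string, f ∝ √T, so the new frequency is 240.6·√0.903 = 228.6333 Hz.
f_beat = |228.6333 − 240.6| = 11.97 Hz.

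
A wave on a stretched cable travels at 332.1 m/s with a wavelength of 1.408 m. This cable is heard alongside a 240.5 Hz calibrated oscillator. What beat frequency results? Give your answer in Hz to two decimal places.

Source frequency f = v/λ = 332.1/1.408 = 235.8665 Hz.
f_beat = |235.8665 − 240.5| = 4.63 Hz.

4.63 Hz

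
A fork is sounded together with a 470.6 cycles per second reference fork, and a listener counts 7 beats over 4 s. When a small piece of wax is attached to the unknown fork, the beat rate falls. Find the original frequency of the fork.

472.35 Hz

Beat frequency = 7/4 = 1.75 Hz.
|f − 470.6| = 1.75, so the fork was at either 468.85 Hz or 472.35 Hz.
Loading a fork with wax lowers its frequency; the adjustment lowers the fork's frequency.
The beat rate fell, so the adjustment moved the fork toward 470.6 Hz — it must have started above the reference.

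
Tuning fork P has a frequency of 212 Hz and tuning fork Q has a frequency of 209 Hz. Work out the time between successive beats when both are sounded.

0.333 s

f_beat = |212 − 209| = 3 Hz.
Beat period T = 1 / f_beat = 1 / 3 s.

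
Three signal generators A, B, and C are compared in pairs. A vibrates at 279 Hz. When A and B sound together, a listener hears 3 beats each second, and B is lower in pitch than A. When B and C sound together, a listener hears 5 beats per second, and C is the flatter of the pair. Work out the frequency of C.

B is below A, so f_B = 279 − 3 = 276 Hz.
C is below B, so f_C = 276 − 5 = 271 Hz.

271 Hz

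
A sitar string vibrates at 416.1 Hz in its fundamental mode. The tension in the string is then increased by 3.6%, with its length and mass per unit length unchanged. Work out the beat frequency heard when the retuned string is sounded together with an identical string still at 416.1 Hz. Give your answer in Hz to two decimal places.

7.42 Hz

For a string, f ∝ √T, so the new frequency is 416.1·√1.036 = 423.5236 Hz.
f_beat = |423.5236 − 416.1| = 7.42 Hz.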